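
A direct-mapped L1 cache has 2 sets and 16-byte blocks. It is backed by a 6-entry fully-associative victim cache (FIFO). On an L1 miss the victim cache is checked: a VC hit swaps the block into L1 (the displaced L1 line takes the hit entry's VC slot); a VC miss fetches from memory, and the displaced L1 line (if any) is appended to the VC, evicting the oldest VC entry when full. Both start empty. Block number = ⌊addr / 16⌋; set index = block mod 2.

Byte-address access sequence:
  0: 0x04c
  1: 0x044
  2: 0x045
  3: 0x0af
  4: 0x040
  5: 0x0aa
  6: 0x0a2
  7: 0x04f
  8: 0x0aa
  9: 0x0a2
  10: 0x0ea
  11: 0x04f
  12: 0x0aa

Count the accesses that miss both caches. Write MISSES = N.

MISSES = 3

0: 0x4c (blk 4, set 0) → MISS  vc=[]
1: 0x44 (blk 4, set 0) → L1-HIT  vc=[]
2: 0x45 (blk 4, set 0) → L1-HIT  vc=[]
3: 0xaf (blk 10, set 0) → MISS  vc=[4]
4: 0x40 (blk 4, set 0) → VC-HIT  vc=[10]
5: 0xaa (blk 10, set 0) → VC-HIT  vc=[4]
6: 0xa2 (blk 10, set 0) → L1-HIT  vc=[4]
7: 0x4f (blk 4, set 0) → VC-HIT  vc=[10]
8: 0xaa (blk 10, set 0) → VC-HIT  vc=[4]
9: 0xa2 (blk 10, set 0) → L1-HIT  vc=[4]
10: 0xea (blk 14, set 0) → MISS  vc=[4, 10]
11: 0x4f (blk 4, set 0) → VC-HIT  vc=[14, 10]
12: 0xaa (blk 10, set 0) → VC-HIT  vc=[14, 4]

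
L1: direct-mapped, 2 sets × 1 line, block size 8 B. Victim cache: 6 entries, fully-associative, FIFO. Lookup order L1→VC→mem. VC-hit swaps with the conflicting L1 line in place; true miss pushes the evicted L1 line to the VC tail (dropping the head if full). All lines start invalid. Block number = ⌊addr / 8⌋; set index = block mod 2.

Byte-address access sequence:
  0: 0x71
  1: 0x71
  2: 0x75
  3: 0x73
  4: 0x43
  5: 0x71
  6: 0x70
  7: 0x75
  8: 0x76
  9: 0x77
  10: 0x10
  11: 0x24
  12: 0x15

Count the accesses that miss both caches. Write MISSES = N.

  [0] addr=0x71 blk=14 s=0: MISS | VC []
  [1] addr=0x71 blk=14 s=0: L1-HIT | VC []
  [2] addr=0x75 blk=14 s=0: L1-HIT | VC []
  [3] addr=0x73 blk=14 s=0: L1-HIT | VC []
  [4] addr=0x43 blk=8 s=0: MISS | VC [14]
  [5] addr=0x71 blk=14 s=0: VC-HIT | VC [8]
  [6] addr=0x70 blk=14 s=0: L1-HIT | VC [8]
  [7] addr=0x75 blk=14 s=0: L1-HIT | VC [8]
  [8] addr=0x76 blk=14 s=0: L1-HIT | VC [8]
  [9] addr=0x77 blk=14 s=0: L1-HIT | VC [8]
  [10] addr=0x10 blk=2 s=0: MISS | VC [8, 14]
  [11] addr=0x24 blk=4 s=0: MISS | VC [8, 14, 2]
  [12] addr=0x15 blk=2 s=0: VC-HIT | VC [8, 14, 4]

MISSES = 4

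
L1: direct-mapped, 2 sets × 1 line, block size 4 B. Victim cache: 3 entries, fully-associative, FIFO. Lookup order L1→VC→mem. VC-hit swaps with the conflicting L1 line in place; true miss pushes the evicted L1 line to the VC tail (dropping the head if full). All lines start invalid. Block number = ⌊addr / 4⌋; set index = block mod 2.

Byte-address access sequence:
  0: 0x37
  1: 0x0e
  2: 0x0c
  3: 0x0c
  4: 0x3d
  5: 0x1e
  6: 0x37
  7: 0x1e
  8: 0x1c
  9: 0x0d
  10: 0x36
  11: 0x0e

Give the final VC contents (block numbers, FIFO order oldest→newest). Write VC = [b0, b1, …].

VC = [13, 7, 15]

  [0] addr=0x37 blk=13 s=1: MISS | VC []
  [1] addr=0xe blk=3 s=1: MISS | VC [13]
  [2] addr=0xc blk=3 s=1: L1-HIT | VC [13]
  [3] addr=0xc blk=3 s=1: L1-HIT | VC [13]
  [4] addr=0x3d blk=15 s=1: MISS | VC [13, 3]
  [5] addr=0x1e blk=7 s=1: MISS | VC [13, 3, 15]
  [6] addr=0x37 blk=13 s=1: VC-HIT | VC [7, 3, 15]
  [7] addr=0x1e blk=7 s=1: VC-HIT | VC [13, 3, 15]
  [8] addr=0x1c blk=7 s=1: L1-HIT | VC [13, 3, 15]
  [9] addr=0xd blk=3 s=1: VC-HIT | VC [13, 7, 15]
  [10] addr=0x36 blk=13 s=1: VC-HIT | VC [3, 7, 15]
  [11] addr=0xe blk=3 s=1: VC-HIT | VC [13, 7, 15]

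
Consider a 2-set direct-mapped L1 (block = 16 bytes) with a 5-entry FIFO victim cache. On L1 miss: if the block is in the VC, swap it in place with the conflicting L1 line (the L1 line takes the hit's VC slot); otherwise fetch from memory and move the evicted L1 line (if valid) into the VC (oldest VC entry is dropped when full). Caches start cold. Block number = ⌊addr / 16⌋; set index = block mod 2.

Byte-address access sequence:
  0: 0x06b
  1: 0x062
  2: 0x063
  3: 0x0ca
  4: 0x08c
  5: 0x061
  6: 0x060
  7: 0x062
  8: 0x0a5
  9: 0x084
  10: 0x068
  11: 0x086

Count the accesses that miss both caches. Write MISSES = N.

MISSES = 4

#0 0x6b→b6/s0 MISS; vc=[]
#1 0x62→b6/s0 L1-HIT; vc=[]
#2 0x63→b6/s0 L1-HIT; vc=[]
#3 0xca→b12/s0 MISS; vc=[6]
#4 0x8c→b8/s0 MISS; vc=[6,12]
#5 0x61→b6/s0 VC-HIT; vc=[8,12]
#6 0x60→b6/s0 L1-HIT; vc=[8,12]
#7 0x62→b6/s0 L1-HIT; vc=[8,12]
#8 0xa5→b10/s0 MISS; vc=[8,12,6]
#9 0x84→b8/s0 VC-HIT; vc=[10,12,6]
#10 0x68→b6/s0 VC-HIT; vc=[10,12,8]
#11 0x86→b8/s0 VC-HIT; vc=[10,12,6]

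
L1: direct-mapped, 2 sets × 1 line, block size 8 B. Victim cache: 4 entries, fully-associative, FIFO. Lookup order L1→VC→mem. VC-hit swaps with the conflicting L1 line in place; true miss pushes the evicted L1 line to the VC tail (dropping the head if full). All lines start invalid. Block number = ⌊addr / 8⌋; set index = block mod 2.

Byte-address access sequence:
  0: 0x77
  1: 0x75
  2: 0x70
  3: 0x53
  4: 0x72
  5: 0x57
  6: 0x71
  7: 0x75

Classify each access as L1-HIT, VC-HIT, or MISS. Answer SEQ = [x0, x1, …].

SEQ = [MISS, L1-HIT, L1-HIT, MISS, VC-HIT, VC-HIT, VC-HIT, L1-HIT]

0: 0x77 (blk 14, set 0) → MISS  vc=[]
1: 0x75 (blk 14, set 0) → L1-HIT  vc=[]
2: 0x70 (blk 14, set 0) → L1-HIT  vc=[]
3: 0x53 (blk 10, set 0) → MISS  vc=[14]
4: 0x72 (blk 14, set 0) → VC-HIT  vc=[10]
5: 0x57 (blk 10, set 0) → VC-HIT  vc=[14]
6: 0x71 (blk 14, set 0) → VC-HIT  vc=[10]
7: 0x75 (blk 14, set 0) → L1-HIT  vc=[10]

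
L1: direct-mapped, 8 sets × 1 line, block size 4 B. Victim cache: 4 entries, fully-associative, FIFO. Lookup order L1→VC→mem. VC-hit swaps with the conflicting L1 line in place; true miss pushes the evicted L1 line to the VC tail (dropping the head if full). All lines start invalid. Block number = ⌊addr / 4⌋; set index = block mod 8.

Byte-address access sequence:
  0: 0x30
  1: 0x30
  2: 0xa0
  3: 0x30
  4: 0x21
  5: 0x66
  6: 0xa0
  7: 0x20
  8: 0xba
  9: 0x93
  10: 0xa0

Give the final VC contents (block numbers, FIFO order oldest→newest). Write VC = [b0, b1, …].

VC = [8, 12]

0: 0x30 (blk 12, set 4) → MISS  vc=[]
1: 0x30 (blk 12, set 4) → L1-HIT  vc=[]
2: 0xa0 (blk 40, set 0) → MISS  vc=[]
3: 0x30 (blk 12, set 4) → L1-HIT  vc=[]
4: 0x21 (blk 8, set 0) → MISS  vc=[40]
5: 0x66 (blk 25, set 1) → MISS  vc=[40]
6: 0xa0 (blk 40, set 0) → VC-HIT  vc=[8]
7: 0x20 (blk 8, set 0) → VC-HIT  vc=[40]
8: 0xba (blk 46, set 6) → MISS  vc=[40]
9: 0x93 (blk 36, set 4) → MISS  vc=[40, 12]
10: 0xa0 (blk 40, set 0) → VC-HIT  vc=[8, 12]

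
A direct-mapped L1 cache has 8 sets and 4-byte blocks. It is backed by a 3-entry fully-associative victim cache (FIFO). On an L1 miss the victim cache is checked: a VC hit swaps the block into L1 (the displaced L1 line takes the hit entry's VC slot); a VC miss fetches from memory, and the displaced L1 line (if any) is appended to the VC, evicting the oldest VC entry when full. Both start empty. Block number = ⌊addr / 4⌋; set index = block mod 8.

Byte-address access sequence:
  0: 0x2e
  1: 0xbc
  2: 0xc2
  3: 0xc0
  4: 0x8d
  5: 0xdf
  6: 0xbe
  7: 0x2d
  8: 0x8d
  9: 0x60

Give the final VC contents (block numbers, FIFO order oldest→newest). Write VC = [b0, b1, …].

VC = [11, 55, 48]

0: 0x2e (blk 11, set 3) → MISS  vc=[]
1: 0xbc (blk 47, set 7) → MISS  vc=[]
2: 0xc2 (blk 48, set 0) → MISS  vc=[]
3: 0xc0 (blk 48, set 0) → L1-HIT  vc=[]
4: 0x8d (blk 35, set 3) → MISS  vc=[11]
5: 0xdf (blk 55, set 7) → MISS  vc=[11, 47]
6: 0xbe (blk 47, set 7) → VC-HIT  vc=[11, 55]
7: 0x2d (blk 11, set 3) → VC-HIT  vc=[35, 55]
8: 0x8d (blk 35, set 3) → VC-HIT  vc=[11, 55]
9: 0x60 (blk 24, set 0) → MISS  vc=[11, 55, 48]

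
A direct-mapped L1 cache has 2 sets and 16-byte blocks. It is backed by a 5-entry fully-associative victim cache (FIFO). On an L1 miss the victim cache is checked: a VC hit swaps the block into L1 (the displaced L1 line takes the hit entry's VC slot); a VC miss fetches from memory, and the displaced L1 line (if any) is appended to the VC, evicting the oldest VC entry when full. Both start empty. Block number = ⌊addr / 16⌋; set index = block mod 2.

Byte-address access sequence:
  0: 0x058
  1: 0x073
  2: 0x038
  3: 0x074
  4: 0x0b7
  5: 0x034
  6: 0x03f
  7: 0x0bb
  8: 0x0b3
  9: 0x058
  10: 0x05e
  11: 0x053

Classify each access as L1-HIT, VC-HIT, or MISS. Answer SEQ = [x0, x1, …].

0: 0x58 (blk 5, set 1) → MISS  vc=[]
1: 0x73 (blk 7, set 1) → MISS  vc=[5]
2: 0x38 (blk 3, set 1) → MISS  vc=[5, 7]
3: 0x74 (blk 7, set 1) → VC-HIT  vc=[5, 3]
4: 0xb7 (blk 11, set 1) → MISS  vc=[5, 3, 7]
5: 0x34 (blk 3, set 1) → VC-HIT  vc=[5, 11, 7]
6: 0x3f (blk 3, set 1) → L1-HIT  vc=[5, 11, 7]
7: 0xbb (blk 11, set 1) → VC-HIT  vc=[5, 3, 7]
8: 0xb3 (blk 11, set 1) → L1-HIT  vc=[5, 3, 7]
9: 0x58 (blk 5, set 1) → VC-HIT  vc=[11, 3, 7]
10: 0x5e (blk 5, set 1) → L1-HIT  vc=[11, 3, 7]
11: 0x53 (blk 5, set 1) → L1-HIT  vc=[11, 3, 7]

SEQ = [MISS, MISS, MISS, VC-HIT, MISS, VC-HIT, L1-HIT, VC-HIT, L1-HIT, VC-HIT, L1-HIT, L1-HIT]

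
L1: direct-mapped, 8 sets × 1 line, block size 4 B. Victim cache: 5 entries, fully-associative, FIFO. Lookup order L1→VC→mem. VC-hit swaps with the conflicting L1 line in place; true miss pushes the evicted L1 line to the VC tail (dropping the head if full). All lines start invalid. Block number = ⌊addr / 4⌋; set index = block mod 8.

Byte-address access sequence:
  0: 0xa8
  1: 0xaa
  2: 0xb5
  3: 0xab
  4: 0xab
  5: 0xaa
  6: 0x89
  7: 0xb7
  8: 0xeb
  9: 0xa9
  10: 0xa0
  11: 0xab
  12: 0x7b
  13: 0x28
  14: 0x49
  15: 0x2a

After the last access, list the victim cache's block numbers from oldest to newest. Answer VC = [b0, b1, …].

#0 0xa8→b42/s2 MISS; vc=[]
#1 0xaa→b42/s2 L1-HIT; vc=[]
#2 0xb5→b45/s5 MISS; vc=[]
#3 0xab→b42/s2 L1-HIT; vc=[]
#4 0xab→b42/s2 L1-HIT; vc=[]
#5 0xaa→b42/s2 L1-HIT; vc=[]
#6 0x89→b34/s2 MISS; vc=[42]
#7 0xb7→b45/s5 L1-HIT; vc=[42]
#8 0xeb→b58/s2 MISS; vc=[42,34]
#9 0xa9→b42/s2 VC-HIT; vc=[58,34]
#10 0xa0→b40/s0 MISS; vc=[58,34]
#11 0xab→b42/s2 L1-HIT; vc=[58,34]
#12 0x7b→b30/s6 MISS; vc=[58,34]
#13 0x28→b10/s2 MISS; vc=[58,34,42]
#14 0x49→b18/s2 MISS; vc=[58,34,42,10]
#15 0x2a→b10/s2 VC-HIT; vc=[58,34,42,18]

VC = [58, 34, 42, 18]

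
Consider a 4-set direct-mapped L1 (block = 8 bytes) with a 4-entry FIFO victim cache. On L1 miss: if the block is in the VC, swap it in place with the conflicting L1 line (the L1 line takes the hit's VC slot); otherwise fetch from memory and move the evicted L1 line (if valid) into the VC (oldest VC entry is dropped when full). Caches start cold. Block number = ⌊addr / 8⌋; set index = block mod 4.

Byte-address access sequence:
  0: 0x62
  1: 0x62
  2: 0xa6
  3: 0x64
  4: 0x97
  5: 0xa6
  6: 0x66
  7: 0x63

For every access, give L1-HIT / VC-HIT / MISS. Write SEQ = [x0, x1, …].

#0 0x62→b12/s0 MISS; vc=[]
#1 0x62→b12/s0 L1-HIT; vc=[]
#2 0xa6→b20/s0 MISS; vc=[12]
#3 0x64→b12/s0 VC-HIT; vc=[20]
#4 0x97→b18/s2 MISS; vc=[20]
#5 0xa6→b20/s0 VC-HIT; vc=[12]
#6 0x66→b12/s0 VC-HIT; vc=[20]
#7 0x63→b12/s0 L1-HIT; vc=[20]

SEQ = [MISS, L1-HIT, MISS, VC-HIT, MISS, VC-HIT, VC-HIT, L1-HIT]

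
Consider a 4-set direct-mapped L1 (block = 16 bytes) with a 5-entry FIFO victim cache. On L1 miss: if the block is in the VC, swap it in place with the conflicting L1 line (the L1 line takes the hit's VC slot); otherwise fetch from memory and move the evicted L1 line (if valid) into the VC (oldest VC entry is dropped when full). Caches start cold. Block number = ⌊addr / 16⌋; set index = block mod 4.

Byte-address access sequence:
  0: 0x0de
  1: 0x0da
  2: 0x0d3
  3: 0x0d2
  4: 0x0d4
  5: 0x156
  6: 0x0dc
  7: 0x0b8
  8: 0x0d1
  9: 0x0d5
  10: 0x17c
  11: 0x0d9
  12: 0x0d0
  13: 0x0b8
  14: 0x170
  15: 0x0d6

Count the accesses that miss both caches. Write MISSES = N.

  [0] addr=0xde blk=13 s=1: MISS | VC []
  [1] addr=0xda blk=13 s=1: L1-HIT | VC []
  [2] addr=0xd3 blk=13 s=1: L1-HIT | VC []
  [3] addr=0xd2 blk=13 s=1: L1-HIT | VC []
  [4] addr=0xd4 blk=13 s=1: L1-HIT | VC []
  [5] addr=0x156 blk=21 s=1: MISS | VC [13]
  [6] addr=0xdc blk=13 s=1: VC-HIT | VC [21]
  [7] addr=0xb8 blk=11 s=3: MISS | VC [21]
  [8] addr=0xd1 blk=13 s=1: L1-HIT | VC [21]
  [9] addr=0xd5 blk=13 s=1: L1-HIT | VC [21]
  [10] addr=0x17c blk=23 s=3: MISS | VC [21, 11]
  [11] addr=0xd9 blk=13 s=1: L1-HIT | VC [21, 11]
  [12] addr=0xd0 blk=13 s=1: L1-HIT | VC [21, 11]
  [13] addr=0xb8 blk=11 s=3: VC-HIT | VC [21, 23]
  [14] addr=0x170 blk=23 s=3: VC-HIT | VC [21, 11]
  [15] addr=0xd6 blk=13 s=1: L1-HIT | VC [21, 11]

MISSES = 4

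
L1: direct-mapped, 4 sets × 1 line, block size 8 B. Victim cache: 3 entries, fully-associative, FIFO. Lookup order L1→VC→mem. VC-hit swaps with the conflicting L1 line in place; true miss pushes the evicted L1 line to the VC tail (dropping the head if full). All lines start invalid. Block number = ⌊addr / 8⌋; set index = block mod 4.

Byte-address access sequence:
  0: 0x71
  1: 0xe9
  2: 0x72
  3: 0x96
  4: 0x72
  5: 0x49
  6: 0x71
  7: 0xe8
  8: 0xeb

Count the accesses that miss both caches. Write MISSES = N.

MISSES = 4

#0 0x71→b14/s2 MISS; vc=[]
#1 0xe9→b29/s1 MISS; vc=[]
#2 0x72→b14/s2 L1-HIT; vc=[]
#3 0x96→b18/s2 MISS; vc=[14]
#4 0x72→b14/s2 VC-HIT; vc=[18]
#5 0x49→b9/s1 MISS; vc=[18,29]
#6 0x71→b14/s2 L1-HIT; vc=[18,29]
#7 0xe8→b29/s1 VC-HIT; vc=[18,9]
#8 0xeb→b29/s1 L1-HIT; vc=[18,9]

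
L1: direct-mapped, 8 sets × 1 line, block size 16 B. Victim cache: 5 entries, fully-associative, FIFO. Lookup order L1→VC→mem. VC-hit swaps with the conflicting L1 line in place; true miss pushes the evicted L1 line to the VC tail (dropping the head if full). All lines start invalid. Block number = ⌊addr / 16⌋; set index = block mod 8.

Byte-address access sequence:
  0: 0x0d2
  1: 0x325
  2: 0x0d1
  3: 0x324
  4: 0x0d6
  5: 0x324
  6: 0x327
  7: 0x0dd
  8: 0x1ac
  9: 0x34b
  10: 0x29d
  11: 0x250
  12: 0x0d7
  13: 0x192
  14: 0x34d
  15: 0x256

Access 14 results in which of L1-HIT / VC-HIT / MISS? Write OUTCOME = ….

OUTCOME = L1-HIT

0: 0xd2 (blk 13, set 5) → MISS  vc=[]
1: 0x325 (blk 50, set 2) → MISS  vc=[]
2: 0xd1 (blk 13, set 5) → L1-HIT  vc=[]
3: 0x324 (blk 50, set 2) → L1-HIT  vc=[]
4: 0xd6 (blk 13, set 5) → L1-HIT  vc=[]
5: 0x324 (blk 50, set 2) → L1-HIT  vc=[]
6: 0x327 (blk 50, set 2) → L1-HIT  vc=[]
7: 0xdd (blk 13, set 5) → L1-HIT  vc=[]
8: 0x1ac (blk 26, set 2) → MISS  vc=[50]
9: 0x34b (blk 52, set 4) → MISS  vc=[50]
10: 0x29d (blk 41, set 1) → MISS  vc=[50]
11: 0x250 (blk 37, set 5) → MISS  vc=[50, 13]
12: 0xd7 (blk 13, set 5) → VC-HIT  vc=[50, 37]
13: 0x192 (blk 25, set 1) → MISS  vc=[50, 37, 41]
14: 0x34d (blk 52, set 4) → L1-HIT  vc=[50, 37, 41]
15: 0x256 (blk 37, set 5) → VC-HIT  vc=[50, 13, 41]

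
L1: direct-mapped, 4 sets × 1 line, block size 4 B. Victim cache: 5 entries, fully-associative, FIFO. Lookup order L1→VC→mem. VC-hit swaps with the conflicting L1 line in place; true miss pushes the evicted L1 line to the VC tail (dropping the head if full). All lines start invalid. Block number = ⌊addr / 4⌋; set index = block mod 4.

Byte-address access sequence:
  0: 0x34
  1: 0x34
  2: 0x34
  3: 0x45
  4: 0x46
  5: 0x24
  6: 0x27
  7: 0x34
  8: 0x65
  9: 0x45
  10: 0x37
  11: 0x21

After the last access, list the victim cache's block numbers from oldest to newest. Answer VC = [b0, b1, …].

0: 0x34 (blk 13, set 1) → MISS  vc=[]
1: 0x34 (blk 13, set 1) → L1-HIT  vc=[]
2: 0x34 (blk 13, set 1) → L1-HIT  vc=[]
3: 0x45 (blk 17, set 1) → MISS  vc=[13]
4: 0x46 (blk 17, set 1) → L1-HIT  vc=[13]
5: 0x24 (blk 9, set 1) → MISS  vc=[13, 17]
6: 0x27 (blk 9, set 1) → L1-HIT  vc=[13, 17]
7: 0x34 (blk 13, set 1) → VC-HIT  vc=[9, 17]
8: 0x65 (blk 25, set 1) → MISS  vc=[9, 17, 13]
9: 0x45 (blk 17, set 1) → VC-HIT  vc=[9, 25, 13]
10: 0x37 (blk 13, set 1) → VC-HIT  vc=[9, 25, 17]
11: 0x21 (blk 8, set 0) → MISS  vc=[9, 25, 17]

VC = [9, 25, 17]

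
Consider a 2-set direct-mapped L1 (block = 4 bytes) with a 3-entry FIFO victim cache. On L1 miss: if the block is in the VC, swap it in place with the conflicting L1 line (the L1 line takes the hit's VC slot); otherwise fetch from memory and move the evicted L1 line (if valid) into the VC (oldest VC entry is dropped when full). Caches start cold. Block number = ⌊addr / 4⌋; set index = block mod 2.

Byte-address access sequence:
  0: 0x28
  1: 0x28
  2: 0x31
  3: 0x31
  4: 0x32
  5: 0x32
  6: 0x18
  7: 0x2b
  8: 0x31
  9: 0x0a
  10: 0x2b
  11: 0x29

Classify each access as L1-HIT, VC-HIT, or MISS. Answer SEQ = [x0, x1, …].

0: 0x28 (blk 10, set 0) → MISS  vc=[]
1: 0x28 (blk 10, set 0) → L1-HIT  vc=[]
2: 0x31 (blk 12, set 0) → MISS  vc=[10]
3: 0x31 (blk 12, set 0) → L1-HIT  vc=[10]
4: 0x32 (blk 12, set 0) → L1-HIT  vc=[10]
5: 0x32 (blk 12, set 0) → L1-HIT  vc=[10]
6: 0x18 (blk 6, set 0) → MISS  vc=[10, 12]
7: 0x2b (blk 10, set 0) → VC-HIT  vc=[6, 12]
8: 0x31 (blk 12, set 0) → VC-HIT  vc=[6, 10]
9: 0xa (blk 2, set 0) → MISS  vc=[6, 10, 12]
10: 0x2b (blk 10, set 0) → VC-HIT  vc=[6, 2, 12]
11: 0x29 (blk 10, set 0) → L1-HIT  vc=[6, 2, 12]

SEQ = [MISS, L1-HIT, MISS, L1-HIT, L1-HIT, L1-HIT, MISS, VC-HIT, VC-HIT, MISS, VC-HIT, L1-HIT]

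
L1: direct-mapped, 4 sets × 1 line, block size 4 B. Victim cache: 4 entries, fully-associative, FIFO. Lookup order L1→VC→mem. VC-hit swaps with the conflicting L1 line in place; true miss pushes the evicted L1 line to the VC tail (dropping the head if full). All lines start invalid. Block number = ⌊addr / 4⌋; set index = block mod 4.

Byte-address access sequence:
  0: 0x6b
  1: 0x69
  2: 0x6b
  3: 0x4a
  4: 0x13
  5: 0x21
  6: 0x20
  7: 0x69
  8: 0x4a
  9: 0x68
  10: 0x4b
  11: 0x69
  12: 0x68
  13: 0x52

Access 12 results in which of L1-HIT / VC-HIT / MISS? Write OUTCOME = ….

OUTCOME = L1-HIT

0: 0x6b (blk 26, set 2) → MISS  vc=[]
1: 0x69 (blk 26, set 2) → L1-HIT  vc=[]
2: 0x6b (blk 26, set 2) → L1-HIT  vc=[]
3: 0x4a (blk 18, set 2) → MISS  vc=[26]
4: 0x13 (blk 4, set 0) → MISS  vc=[26]
5: 0x21 (blk 8, set 0) → MISS  vc=[26, 4]
6: 0x20 (blk 8, set 0) → L1-HIT  vc=[26, 4]
7: 0x69 (blk 26, set 2) → VC-HIT  vc=[18, 4]
8: 0x4a (blk 18, set 2) → VC-HIT  vc=[26, 4]
9: 0x68 (blk 26, set 2) → VC-HIT  vc=[18, 4]
10: 0x4b (blk 18, set 2) → VC-HIT  vc=[26, 4]
11: 0x69 (blk 26, set 2) → VC-HIT  vc=[18, 4]
12: 0x68 (blk 26, set 2) → L1-HIT  vc=[18, 4]
13: 0x52 (blk 20, set 0) → MISS  vc=[18, 4, 8]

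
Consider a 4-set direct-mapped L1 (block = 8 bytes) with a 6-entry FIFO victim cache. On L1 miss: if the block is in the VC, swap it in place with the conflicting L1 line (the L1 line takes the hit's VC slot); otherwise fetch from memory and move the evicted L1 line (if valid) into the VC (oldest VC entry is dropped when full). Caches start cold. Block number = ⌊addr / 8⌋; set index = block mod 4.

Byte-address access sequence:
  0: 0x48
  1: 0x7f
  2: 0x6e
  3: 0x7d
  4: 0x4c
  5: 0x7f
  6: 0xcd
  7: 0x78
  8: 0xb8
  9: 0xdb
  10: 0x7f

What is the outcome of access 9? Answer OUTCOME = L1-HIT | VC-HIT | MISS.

OUTCOME = MISS

0: 0x48 (blk 9, set 1) → MISS  vc=[]
1: 0x7f (blk 15, set 3) → MISS  vc=[]
2: 0x6e (blk 13, set 1) → MISS  vc=[9]
3: 0x7d (blk 15, set 3) → L1-HIT  vc=[9]
4: 0x4c (blk 9, set 1) → VC-HIT  vc=[13]
5: 0x7f (blk 15, set 3) → L1-HIT  vc=[13]
6: 0xcd (blk 25, set 1) → MISS  vc=[13, 9]
7: 0x78 (blk 15, set 3) → L1-HIT  vc=[13, 9]
8: 0xb8 (blk 23, set 3) → MISS  vc=[13, 9, 15]
9: 0xdb (blk 27, set 3) → MISS  vc=[13, 9, 15, 23]
10: 0x7f (blk 15, set 3) → VC-HIT  vc=[13, 9, 27, 23]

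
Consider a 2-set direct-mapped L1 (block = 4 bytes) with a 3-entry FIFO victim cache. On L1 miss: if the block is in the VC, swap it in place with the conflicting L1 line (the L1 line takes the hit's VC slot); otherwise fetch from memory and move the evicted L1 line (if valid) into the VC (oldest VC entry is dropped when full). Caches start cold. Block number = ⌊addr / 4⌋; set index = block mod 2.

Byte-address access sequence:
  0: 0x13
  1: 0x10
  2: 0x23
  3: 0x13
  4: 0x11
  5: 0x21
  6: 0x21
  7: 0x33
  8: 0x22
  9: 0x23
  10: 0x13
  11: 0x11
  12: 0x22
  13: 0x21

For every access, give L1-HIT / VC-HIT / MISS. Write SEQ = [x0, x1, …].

SEQ = [MISS, L1-HIT, MISS, VC-HIT, L1-HIT, VC-HIT, L1-HIT, MISS, VC-HIT, L1-HIT, VC-HIT, L1-HIT, VC-HIT, L1-HIT]

#0 0x13→b4/s0 MISS; vc=[]
#1 0x10→b4/s0 L1-HIT; vc=[]
#2 0x23→b8/s0 MISS; vc=[4]
#3 0x13→b4/s0 VC-HIT; vc=[8]
#4 0x11→b4/s0 L1-HIT; vc=[8]
#5 0x21→b8/s0 VC-HIT; vc=[4]
#6 0x21→b8/s0 L1-HIT; vc=[4]
#7 0x33→b12/s0 MISS; vc=[4,8]
#8 0x22→b8/s0 VC-HIT; vc=[4,12]
#9 0x23→b8/s0 L1-HIT; vc=[4,12]
#10 0x13→b4/s0 VC-HIT; vc=[8,12]
#11 0x11→b4/s0 L1-HIT; vc=[8,12]
#12 0x22→b8/s0 VC-HIT; vc=[4,12]
#13 0x21→b8/s0 L1-HIT; vc=[4,12]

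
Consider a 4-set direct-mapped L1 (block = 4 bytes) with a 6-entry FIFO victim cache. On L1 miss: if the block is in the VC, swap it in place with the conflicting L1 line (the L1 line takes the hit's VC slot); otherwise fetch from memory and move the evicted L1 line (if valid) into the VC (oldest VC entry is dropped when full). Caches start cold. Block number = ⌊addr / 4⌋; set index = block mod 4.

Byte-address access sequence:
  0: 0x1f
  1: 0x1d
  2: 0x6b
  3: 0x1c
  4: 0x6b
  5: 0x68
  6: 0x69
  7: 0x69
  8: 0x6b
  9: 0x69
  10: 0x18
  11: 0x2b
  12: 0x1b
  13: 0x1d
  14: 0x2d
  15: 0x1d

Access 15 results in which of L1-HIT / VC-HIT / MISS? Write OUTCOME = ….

OUTCOME = VC-HIT

0: 0x1f (blk 7, set 3) → MISS  vc=[]
1: 0x1d (blk 7, set 3) → L1-HIT  vc=[]
2: 0x6b (blk 26, set 2) → MISS  vc=[]
3: 0x1c (blk 7, set 3) → L1-HIT  vc=[]
4: 0x6b (blk 26, set 2) → L1-HIT  vc=[]
5: 0x68 (blk 26, set 2) → L1-HIT  vc=[]
6: 0x69 (blk 26, set 2) → L1-HIT  vc=[]
7: 0x69 (blk 26, set 2) → L1-HIT  vc=[]
8: 0x6b (blk 26, set 2) → L1-HIT  vc=[]
9: 0x69 (blk 26, set 2) → L1-HIT  vc=[]
10: 0x18 (blk 6, set 2) → MISS  vc=[26]
11: 0x2b (blk 10, set 2) → MISS  vc=[26, 6]
12: 0x1b (blk 6, set 2) → VC-HIT  vc=[26, 10]
13: 0x1d (blk 7, set 3) → L1-HIT  vc=[26, 10]
14: 0x2d (blk 11, set 3) → MISS  vc=[26, 10, 7]
15: 0x1d (blk 7, set 3) → VC-HIT  vc=[26, 10, 11]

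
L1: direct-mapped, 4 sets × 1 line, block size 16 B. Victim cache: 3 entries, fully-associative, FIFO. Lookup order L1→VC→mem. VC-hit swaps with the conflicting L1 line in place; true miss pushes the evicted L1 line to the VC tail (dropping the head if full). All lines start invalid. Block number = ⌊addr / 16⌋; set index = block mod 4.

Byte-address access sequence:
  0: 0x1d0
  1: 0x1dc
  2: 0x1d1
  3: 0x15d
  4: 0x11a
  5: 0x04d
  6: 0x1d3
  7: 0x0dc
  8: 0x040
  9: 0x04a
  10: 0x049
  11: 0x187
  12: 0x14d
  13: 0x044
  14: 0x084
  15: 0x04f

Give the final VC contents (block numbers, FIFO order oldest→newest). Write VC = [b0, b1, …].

  [0] addr=0x1d0 blk=29 s=1: MISS | VC []
  [1] addr=0x1dc blk=29 s=1: L1-HIT | VC []
  [2] addr=0x1d1 blk=29 s=1: L1-HIT | VC []
  [3] addr=0x15d blk=21 s=1: MISS | VC [29]
  [4] addr=0x11a blk=17 s=1: MISS | VC [29, 21]
  [5] addr=0x4d blk=4 s=0: MISS | VC [29, 21]
  [6] addr=0x1d3 blk=29 s=1: VC-HIT | VC [17, 21]
  [7] addr=0xdc blk=13 s=1: MISS | VC [17, 21, 29]
  [8] addr=0x40 blk=4 s=0: L1-HIT | VC [17, 21, 29]
  [9] addr=0x4a blk=4 s=0: L1-HIT | VC [17, 21, 29]
  [10] addr=0x49 blk=4 s=0: L1-HIT | VC [17, 21, 29]
  [11] addr=0x187 blk=24 s=0: MISS | VC [21, 29, 4]
  [12] addr=0x14d blk=20 s=0: MISS | VC [29, 4, 24]
  [13] addr=0x44 blk=4 s=0: VC-HIT | VC [29, 20, 24]
  [14] addr=0x84 blk=8 s=0: MISS | VC [20, 24, 4]
  [15] addr=0x4f blk=4 s=0: VC-HIT | VC [20, 24, 8]

VC = [20, 24, 8]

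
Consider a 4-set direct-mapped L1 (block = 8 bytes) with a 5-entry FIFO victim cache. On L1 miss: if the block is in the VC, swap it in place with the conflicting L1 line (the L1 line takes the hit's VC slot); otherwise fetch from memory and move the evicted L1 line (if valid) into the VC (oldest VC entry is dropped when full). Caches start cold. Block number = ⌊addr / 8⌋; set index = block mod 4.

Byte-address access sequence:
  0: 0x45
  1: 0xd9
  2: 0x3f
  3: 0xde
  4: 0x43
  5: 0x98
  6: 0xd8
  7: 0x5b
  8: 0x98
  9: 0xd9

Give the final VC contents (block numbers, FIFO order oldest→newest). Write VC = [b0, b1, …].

VC = [7, 11, 19]

  [0] addr=0x45 blk=8 s=0: MISS | VC []
  [1] addr=0xd9 blk=27 s=3: MISS | VC []
  [2] addr=0x3f blk=7 s=3: MISS | VC [27]
  [3] addr=0xde blk=27 s=3: VC-HIT | VC [7]
  [4] addr=0x43 blk=8 s=0: L1-HIT | VC [7]
  [5] addr=0x98 blk=19 s=3: MISS | VC [7, 27]
  [6] addr=0xd8 blk=27 s=3: VC-HIT | VC [7, 19]
  [7] addr=0x5b blk=11 s=3: MISS | VC [7, 19, 27]
  [8] addr=0x98 blk=19 s=3: VC-HIT | VC [7, 11, 27]
  [9] addr=0xd9 blk=27 s=3: VC-HIT | VC [7, 11, 19]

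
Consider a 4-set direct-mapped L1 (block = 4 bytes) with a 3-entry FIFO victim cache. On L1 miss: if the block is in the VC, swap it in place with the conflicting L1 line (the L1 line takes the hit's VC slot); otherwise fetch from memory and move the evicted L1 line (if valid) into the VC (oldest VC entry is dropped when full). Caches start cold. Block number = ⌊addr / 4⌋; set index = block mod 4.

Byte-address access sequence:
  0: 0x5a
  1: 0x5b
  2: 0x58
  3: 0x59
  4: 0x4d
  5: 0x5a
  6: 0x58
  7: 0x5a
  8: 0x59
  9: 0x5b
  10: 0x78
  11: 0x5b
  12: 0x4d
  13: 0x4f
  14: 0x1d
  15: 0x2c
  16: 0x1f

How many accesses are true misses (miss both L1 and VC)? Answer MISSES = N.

MISSES = 5

  [0] addr=0x5a blk=22 s=2: MISS | VC []
  [1] addr=0x5b blk=22 s=2: L1-HIT | VC []
  [2] addr=0x58 blk=22 s=2: L1-HIT | VC []
  [3] addr=0x59 blk=22 s=2: L1-HIT | VC []
  [4] addr=0x4d blk=19 s=3: MISS | VC []
  [5] addr=0x5a blk=22 s=2: L1-HIT | VC []
  [6] addr=0x58 blk=22 s=2: L1-HIT | VC []
  [7] addr=0x5a blk=22 s=2: L1-HIT | VC []
  [8] addr=0x59 blk=22 s=2: L1-HIT | VC []
  [9] addr=0x5b blk=22 s=2: L1-HIT | VC []
  [10] addr=0x78 blk=30 s=2: MISS | VC [22]
  [11] addr=0x5b blk=22 s=2: VC-HIT | VC [30]
  [12] addr=0x4d blk=19 s=3: L1-HIT | VC [30]
  [13] addr=0x4f blk=19 s=3: L1-HIT | VC [30]
  [14] addr=0x1d blk=7 s=3: MISS | VC [30, 19]
  [15] addr=0x2c blk=11 s=3: MISS | VC [30, 19, 7]
  [16] addr=0x1f blk=7 s=3: VC-HIT | VC [30, 19, 11]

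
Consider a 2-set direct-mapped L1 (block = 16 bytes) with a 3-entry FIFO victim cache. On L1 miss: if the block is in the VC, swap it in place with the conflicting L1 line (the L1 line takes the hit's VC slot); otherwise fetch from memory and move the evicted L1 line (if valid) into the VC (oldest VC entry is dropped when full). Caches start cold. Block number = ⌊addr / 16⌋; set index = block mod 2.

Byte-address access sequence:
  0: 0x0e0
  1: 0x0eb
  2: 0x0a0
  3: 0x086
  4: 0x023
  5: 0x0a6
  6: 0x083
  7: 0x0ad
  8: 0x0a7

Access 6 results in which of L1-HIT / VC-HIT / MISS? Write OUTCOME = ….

0: 0xe0 (blk 14, set 0) → MISS  vc=[]
1: 0xeb (blk 14, set 0) → L1-HIT  vc=[]
2: 0xa0 (blk 10, set 0) → MISS  vc=[14]
3: 0x86 (blk 8, set 0) → MISS  vc=[14, 10]
4: 0x23 (blk 2, set 0) → MISS  vc=[14, 10, 8]
5: 0xa6 (blk 10, set 0) → VC-HIT  vc=[14, 2, 8]
6: 0x83 (blk 8, set 0) → VC-HIT  vc=[14, 2, 10]
7: 0xad (blk 10, set 0) → VC-HIT  vc=[14, 2, 8]
8: 0xa7 (blk 10, set 0) → L1-HIT  vc=[14, 2, 8]

OUTCOME = VC-HIT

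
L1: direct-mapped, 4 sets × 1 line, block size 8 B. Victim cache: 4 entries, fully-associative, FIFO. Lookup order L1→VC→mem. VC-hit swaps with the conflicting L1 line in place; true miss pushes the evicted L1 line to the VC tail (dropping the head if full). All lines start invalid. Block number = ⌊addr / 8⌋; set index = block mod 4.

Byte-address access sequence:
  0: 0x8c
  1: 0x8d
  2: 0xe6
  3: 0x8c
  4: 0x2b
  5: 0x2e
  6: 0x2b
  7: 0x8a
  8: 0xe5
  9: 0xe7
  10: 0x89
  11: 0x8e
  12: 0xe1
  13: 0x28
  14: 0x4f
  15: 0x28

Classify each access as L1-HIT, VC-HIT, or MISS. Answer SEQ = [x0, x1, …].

0: 0x8c (blk 17, set 1) → MISS  vc=[]
1: 0x8d (blk 17, set 1) → L1-HIT  vc=[]
2: 0xe6 (blk 28, set 0) → MISS  vc=[]
3: 0x8c (blk 17, set 1) → L1-HIT  vc=[]
4: 0x2b (blk 5, set 1) → MISS  vc=[17]
5: 0x2e (blk 5, set 1) → L1-HIT  vc=[17]
6: 0x2b (blk 5, set 1) → L1-HIT  vc=[17]
7: 0x8a (blk 17, set 1) → VC-HIT  vc=[5]
8: 0xe5 (blk 28, set 0) → L1-HIT  vc=[5]
9: 0xe7 (blk 28, set 0) → L1-HIT  vc=[5]
10: 0x89 (blk 17, set 1) → L1-HIT  vc=[5]
11: 0x8e (blk 17, set 1) → L1-HIT  vc=[5]
12: 0xe1 (blk 28, set 0) → L1-HIT  vc=[5]
13: 0x28 (blk 5, set 1) → VC-HIT  vc=[17]
14: 0x4f (blk 9, set 1) → MISS  vc=[17, 5]
15: 0x28 (blk 5, set 1) → VC-HIT  vc=[17, 9]

SEQ = [MISS, L1-HIT, MISS, L1-HIT, MISS, L1-HIT, L1-HIT, VC-HIT, L1-HIT, L1-HIT, L1-HIT, L1-HIT, L1-HIT, VC-HIT, MISS, VC-HIT]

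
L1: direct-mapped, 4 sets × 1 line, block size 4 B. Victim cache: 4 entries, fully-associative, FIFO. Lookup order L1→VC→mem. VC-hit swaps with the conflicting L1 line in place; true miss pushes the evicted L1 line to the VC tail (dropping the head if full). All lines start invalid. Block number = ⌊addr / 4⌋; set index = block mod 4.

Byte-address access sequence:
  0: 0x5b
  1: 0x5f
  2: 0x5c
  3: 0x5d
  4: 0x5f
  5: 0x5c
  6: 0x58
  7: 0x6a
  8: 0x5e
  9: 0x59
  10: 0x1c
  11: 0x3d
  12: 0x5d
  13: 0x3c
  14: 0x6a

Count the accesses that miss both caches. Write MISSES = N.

  [0] addr=0x5b blk=22 s=2: MISS | VC []
  [1] addr=0x5f blk=23 s=3: MISS | VC []
  [2] addr=0x5c blk=23 s=3: L1-HIT | VC []
  [3] addr=0x5d blk=23 s=3: L1-HIT | VC []
  [4] addr=0x5f blk=23 s=3: L1-HIT | VC []
  [5] addr=0x5c blk=23 s=3: L1-HIT | VC []
  [6] addr=0x58 blk=22 s=2: L1-HIT | VC []
  [7] addr=0x6a blk=26 s=2: MISS | VC [22]
  [8] addr=0x5e blk=23 s=3: L1-HIT | VC [22]
  [9] addr=0x59 blk=22 s=2: VC-HIT | VC [26]
  [10] addr=0x1c blk=7 s=3: MISS | VC [26, 23]
  [11] addr=0x3d blk=15 s=3: MISS | VC [26, 23, 7]
  [12] addr=0x5d blk=23 s=3: VC-HIT | VC [26, 15, 7]
  [13] addr=0x3c blk=15 s=3: VC-HIT | VC [26, 23, 7]
  [14] addr=0x6a blk=26 s=2: VC-HIT | VC [22, 23, 7]

MISSES = 5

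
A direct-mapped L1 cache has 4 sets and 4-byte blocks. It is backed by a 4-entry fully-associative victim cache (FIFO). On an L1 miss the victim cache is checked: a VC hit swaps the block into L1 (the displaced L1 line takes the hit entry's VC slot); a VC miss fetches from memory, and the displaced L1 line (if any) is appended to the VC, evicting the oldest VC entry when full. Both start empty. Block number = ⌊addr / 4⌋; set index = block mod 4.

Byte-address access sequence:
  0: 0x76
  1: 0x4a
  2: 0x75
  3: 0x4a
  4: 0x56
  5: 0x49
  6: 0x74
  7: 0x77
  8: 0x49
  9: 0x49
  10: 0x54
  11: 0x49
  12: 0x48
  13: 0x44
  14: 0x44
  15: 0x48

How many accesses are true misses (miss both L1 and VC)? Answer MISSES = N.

  [0] addr=0x76 blk=29 s=1: MISS | VC []
  [1] addr=0x4a blk=18 s=2: MISS | VC []
  [2] addr=0x75 blk=29 s=1: L1-HIT | VC []
  [3] addr=0x4a blk=18 s=2: L1-HIT | VC []
  [4] addr=0x56 blk=21 s=1: MISS | VC [29]
  [5] addr=0x49 blk=18 s=2: L1-HIT | VC [29]
  [6] addr=0x74 blk=29 s=1: VC-HIT | VC [21]
  [7] addr=0x77 blk=29 s=1: L1-HIT | VC [21]
  [8] addr=0x49 blk=18 s=2: L1-HIT | VC [21]
  [9] addr=0x49 blk=18 s=2: L1-HIT | VC [21]
  [10] addr=0x54 blk=21 s=1: VC-HIT | VC [29]
  [11] addr=0x49 blk=18 s=2: L1-HIT | VC [29]
  [12] addr=0x48 blk=18 s=2: L1-HIT | VC [29]
  [13] addr=0x44 blk=17 s=1: MISS | VC [29, 21]
  [14] addr=0x44 blk=17 s=1: L1-HIT | VC [29, 21]
  [15] addr=0x48 blk=18 s=2: L1-HIT | VC [29, 21]

MISSES = 4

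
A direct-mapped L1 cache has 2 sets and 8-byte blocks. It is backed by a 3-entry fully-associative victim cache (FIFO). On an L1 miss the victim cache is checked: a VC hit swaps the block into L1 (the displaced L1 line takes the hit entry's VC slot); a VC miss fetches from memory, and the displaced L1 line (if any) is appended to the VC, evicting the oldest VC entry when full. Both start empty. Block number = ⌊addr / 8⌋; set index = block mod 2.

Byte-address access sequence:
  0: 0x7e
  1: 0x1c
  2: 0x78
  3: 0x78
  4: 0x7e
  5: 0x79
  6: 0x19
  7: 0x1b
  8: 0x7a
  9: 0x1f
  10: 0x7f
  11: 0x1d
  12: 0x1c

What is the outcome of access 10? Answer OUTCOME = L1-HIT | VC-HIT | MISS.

  [0] addr=0x7e blk=15 s=1: MISS | VC []
  [1] addr=0x1c blk=3 s=1: MISS | VC [15]
  [2] addr=0x78 blk=15 s=1: VC-HIT | VC [3]
  [3] addr=0x78 blk=15 s=1: L1-HIT | VC [3]
  [4] addr=0x7e blk=15 s=1: L1-HIT | VC [3]
  [5] addr=0x79 blk=15 s=1: L1-HIT | VC [3]
  [6] addr=0x19 blk=3 s=1: VC-HIT | VC [15]
  [7] addr=0x1b blk=3 s=1: L1-HIT | VC [15]
  [8] addr=0x7a blk=15 s=1: VC-HIT | VC [3]
  [9] addr=0x1f blk=3 s=1: VC-HIT | VC [15]
  [10] addr=0x7f blk=15 s=1: VC-HIT | VC [3]
  [11] addr=0x1d blk=3 s=1: VC-HIT | VC [15]
  [12] addr=0x1c blk=3 s=1: L1-HIT | VC [15]

OUTCOME = VC-HIT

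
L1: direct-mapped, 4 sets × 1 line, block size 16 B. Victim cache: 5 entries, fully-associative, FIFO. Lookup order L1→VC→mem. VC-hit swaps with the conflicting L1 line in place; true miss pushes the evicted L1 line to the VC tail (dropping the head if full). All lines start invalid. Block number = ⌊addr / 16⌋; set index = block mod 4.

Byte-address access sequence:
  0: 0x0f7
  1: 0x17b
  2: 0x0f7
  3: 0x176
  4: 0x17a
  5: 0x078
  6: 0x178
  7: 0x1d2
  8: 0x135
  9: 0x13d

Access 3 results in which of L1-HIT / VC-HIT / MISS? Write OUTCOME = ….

  [0] addr=0xf7 blk=15 s=3: MISS | VC []
  [1] addr=0x17b blk=23 s=3: MISS | VC [15]
  [2] addr=0xf7 blk=15 s=3: VC-HIT | VC [23]
  [3] addr=0x176 blk=23 s=3: VC-HIT | VC [15]
  [4] addr=0x17a blk=23 s=3: L1-HIT | VC [15]
  [5] addr=0x78 blk=7 s=3: MISS | VC [15, 23]
  [6] addr=0x178 blk=23 s=3: VC-HIT | VC [15, 7]
  [7] addr=0x1d2 blk=29 s=1: MISS | VC [15, 7]
  [8] addr=0x135 blk=19 s=3: MISS | VC [15, 7, 23]
  [9] addr=0x13d blk=19 s=3: L1-HIT | VC [15, 7, 23]

OUTCOME = VC-HIT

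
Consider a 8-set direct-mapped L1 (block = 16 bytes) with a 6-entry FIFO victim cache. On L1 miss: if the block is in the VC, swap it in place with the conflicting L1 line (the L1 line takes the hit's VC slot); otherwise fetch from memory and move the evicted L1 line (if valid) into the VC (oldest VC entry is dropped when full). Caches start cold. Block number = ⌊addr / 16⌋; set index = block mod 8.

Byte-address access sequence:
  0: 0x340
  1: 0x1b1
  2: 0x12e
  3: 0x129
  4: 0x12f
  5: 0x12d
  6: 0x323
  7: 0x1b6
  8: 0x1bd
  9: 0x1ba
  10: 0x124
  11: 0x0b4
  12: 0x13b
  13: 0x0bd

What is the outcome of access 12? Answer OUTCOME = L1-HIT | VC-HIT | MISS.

  [0] addr=0x340 blk=52 s=4: MISS | VC []
  [1] addr=0x1b1 blk=27 s=3: MISS | VC []
  [2] addr=0x12e blk=18 s=2: MISS | VC []
  [3] addr=0x129 blk=18 s=2: L1-HIT | VC []
  [4] addr=0x12f blk=18 s=2: L1-HIT | VC []
  [5] addr=0x12d blk=18 s=2: L1-HIT | VC []
  [6] addr=0x323 blk=50 s=2: MISS | VC [18]
  [7] addr=0x1b6 blk=27 s=3: L1-HIT | VC [18]
  [8] addr=0x1bd blk=27 s=3: L1-HIT | VC [18]
  [9] addr=0x1ba blk=27 s=3: L1-HIT | VC [18]
  [10] addr=0x124 blk=18 s=2: VC-HIT | VC [50]
  [11] addr=0xb4 blk=11 s=3: MISS | VC [50, 27]
  [12] addr=0x13b blk=19 s=3: MISS | VC [50, 27, 11]
  [13] addr=0xbd blk=11 s=3: VC-HIT | VC [50, 27, 19]

OUTCOME = MISS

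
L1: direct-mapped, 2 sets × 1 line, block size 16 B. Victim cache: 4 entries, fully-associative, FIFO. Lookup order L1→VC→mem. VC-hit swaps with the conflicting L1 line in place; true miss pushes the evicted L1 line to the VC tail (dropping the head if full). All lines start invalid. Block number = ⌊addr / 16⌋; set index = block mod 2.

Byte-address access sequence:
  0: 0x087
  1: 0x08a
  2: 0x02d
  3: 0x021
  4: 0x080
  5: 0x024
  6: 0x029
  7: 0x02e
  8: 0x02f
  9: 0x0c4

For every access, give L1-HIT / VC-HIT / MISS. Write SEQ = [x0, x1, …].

SEQ = [MISS, L1-HIT, MISS, L1-HIT, VC-HIT, VC-HIT, L1-HIT, L1-HIT, L1-HIT, MISS]

#0 0x87→b8/s0 MISS; vc=[]
#1 0x8a→b8/s0 L1-HIT; vc=[]
#2 0x2d→b2/s0 MISS; vc=[8]
#3 0x21→b2/s0 L1-HIT; vc=[8]
#4 0x80→b8/s0 VC-HIT; vc=[2]
#5 0x24→b2/s0 VC-HIT; vc=[8]
#6 0x29→b2/s0 L1-HIT; vc=[8]
#7 0x2e→b2/s0 L1-HIT; vc=[8]
#8 0x2f→b2/s0 L1-HIT; vc=[8]
#9 0xc4→b12/s0 MISS; vc=[8,2]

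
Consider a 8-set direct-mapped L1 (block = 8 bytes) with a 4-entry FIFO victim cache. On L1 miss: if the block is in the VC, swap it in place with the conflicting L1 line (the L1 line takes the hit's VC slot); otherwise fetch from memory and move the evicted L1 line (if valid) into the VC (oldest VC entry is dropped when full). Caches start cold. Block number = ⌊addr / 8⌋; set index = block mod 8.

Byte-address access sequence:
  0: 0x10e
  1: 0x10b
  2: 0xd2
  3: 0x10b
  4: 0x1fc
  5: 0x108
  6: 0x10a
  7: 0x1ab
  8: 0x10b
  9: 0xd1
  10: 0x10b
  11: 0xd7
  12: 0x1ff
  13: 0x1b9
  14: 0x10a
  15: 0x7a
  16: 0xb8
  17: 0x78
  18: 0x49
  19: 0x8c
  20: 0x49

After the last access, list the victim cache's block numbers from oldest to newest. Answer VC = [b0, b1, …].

0: 0x10e (blk 33, set 1) → MISS  vc=[]
1: 0x10b (blk 33, set 1) → L1-HIT  vc=[]
2: 0xd2 (blk 26, set 2) → MISS  vc=[]
3: 0x10b (blk 33, set 1) → L1-HIT  vc=[]
4: 0x1fc (blk 63, set 7) → MISS  vc=[]
5: 0x108 (blk 33, set 1) → L1-HIT  vc=[]
6: 0x10a (blk 33, set 1) → L1-HIT  vc=[]
7: 0x1ab (blk 53, set 5) → MISS  vc=[]
8: 0x10b (blk 33, set 1) → L1-HIT  vc=[]
9: 0xd1 (blk 26, set 2) → L1-HIT  vc=[]
10: 0x10b (blk 33, set 1) → L1-HIT  vc=[]
11: 0xd7 (blk 26, set 2) → L1-HIT  vc=[]
12: 0x1ff (blk 63, set 7) → L1-HIT  vc=[]
13: 0x1b9 (blk 55, set 7) → MISS  vc=[63]
14: 0x10a (blk 33, set 1) → L1-HIT  vc=[63]
15: 0x7a (blk 15, set 7) → MISS  vc=[63, 55]
16: 0xb8 (blk 23, set 7) → MISS  vc=[63, 55, 15]
17: 0x78 (blk 15, set 7) → VC-HIT  vc=[63, 55, 23]
18: 0x49 (blk 9, set 1) → MISS  vc=[63, 55, 23, 33]
19: 0x8c (blk 17, set 1) → MISS  vc=[55, 23, 33, 9]
20: 0x49 (blk 9, set 1) → VC-HIT  vc=[55, 23, 33, 17]

VC = [55, 23, 33, 17]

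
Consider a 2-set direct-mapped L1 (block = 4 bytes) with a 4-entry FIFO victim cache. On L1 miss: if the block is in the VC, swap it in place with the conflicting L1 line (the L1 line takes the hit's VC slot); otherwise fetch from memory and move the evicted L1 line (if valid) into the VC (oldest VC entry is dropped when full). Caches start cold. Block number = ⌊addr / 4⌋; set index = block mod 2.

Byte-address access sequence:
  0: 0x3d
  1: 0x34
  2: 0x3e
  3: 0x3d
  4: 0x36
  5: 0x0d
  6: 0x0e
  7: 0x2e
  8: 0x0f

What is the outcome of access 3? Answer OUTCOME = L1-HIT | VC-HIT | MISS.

#0 0x3d→b15/s1 MISS; vc=[]
#1 0x34→b13/s1 MISS; vc=[15]
#2 0x3e→b15/s1 VC-HIT; vc=[13]
#3 0x3d→b15/s1 L1-HIT; vc=[13]
#4 0x36→b13/s1 VC-HIT; vc=[15]
#5 0xd→b3/s1 MISS; vc=[15,13]
#6 0xe→b3/s1 L1-HIT; vc=[15,13]
#7 0x2e→b11/s1 MISS; vc=[15,13,3]
#8 0xf→b3/s1 VC-HIT; vc=[15,13,11]

OUTCOME = L1-HIT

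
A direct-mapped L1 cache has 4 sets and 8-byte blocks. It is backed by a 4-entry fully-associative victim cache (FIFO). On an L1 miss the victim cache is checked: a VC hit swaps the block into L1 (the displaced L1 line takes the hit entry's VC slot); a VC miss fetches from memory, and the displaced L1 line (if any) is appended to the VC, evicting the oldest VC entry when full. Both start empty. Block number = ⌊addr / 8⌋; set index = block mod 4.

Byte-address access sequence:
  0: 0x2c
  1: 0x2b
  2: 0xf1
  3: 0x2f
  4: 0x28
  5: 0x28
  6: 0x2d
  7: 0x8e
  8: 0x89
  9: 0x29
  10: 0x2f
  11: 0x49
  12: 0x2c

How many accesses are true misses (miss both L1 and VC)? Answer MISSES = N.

MISSES = 4

  [0] addr=0x2c blk=5 s=1: MISS | VC []
  [1] addr=0x2b blk=5 s=1: L1-HIT | VC []
  [2] addr=0xf1 blk=30 s=2: MISS | VC []
  [3] addr=0x2f blk=5 s=1: L1-HIT | VC []
  [4] addr=0x28 blk=5 s=1: L1-HIT | VC []
  [5] addr=0x28 blk=5 s=1: L1-HIT | VC []
  [6] addr=0x2d blk=5 s=1: L1-HIT | VC []
  [7] addr=0x8e blk=17 s=1: MISS | VC [5]
  [8] addr=0x89 blk=17 s=1: L1-HIT | VC [5]
  [9] addr=0x29 blk=5 s=1: VC-HIT | VC [17]
  [10] addr=0x2f blk=5 s=1: L1-HIT | VC [17]
  [11] addr=0x49 blk=9 s=1: MISS | VC [17, 5]
  [12] addr=0x2c blk=5 s=1: VC-HIT | VC [17, 9]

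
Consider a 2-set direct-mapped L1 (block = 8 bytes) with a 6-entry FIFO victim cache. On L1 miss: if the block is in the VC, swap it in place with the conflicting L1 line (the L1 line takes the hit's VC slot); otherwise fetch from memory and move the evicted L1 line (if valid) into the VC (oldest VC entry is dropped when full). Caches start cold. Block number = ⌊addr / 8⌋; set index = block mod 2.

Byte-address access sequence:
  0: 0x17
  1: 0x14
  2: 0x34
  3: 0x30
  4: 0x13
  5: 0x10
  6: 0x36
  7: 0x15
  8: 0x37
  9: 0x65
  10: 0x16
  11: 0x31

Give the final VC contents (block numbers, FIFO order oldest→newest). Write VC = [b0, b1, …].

VC = [12, 2]

  [0] addr=0x17 blk=2 s=0: MISS | VC []
  [1] addr=0x14 blk=2 s=0: L1-HIT | VC []
  [2] addr=0x34 blk=6 s=0: MISS | VC [2]
  [3] addr=0x30 blk=6 s=0: L1-HIT | VC [2]
  [4] addr=0x13 blk=2 s=0: VC-HIT | VC [6]
  [5] addr=0x10 blk=2 s=0: L1-HIT | VC [6]
  [6] addr=0x36 blk=6 s=0: VC-HIT | VC [2]
  [7] addr=0x15 blk=2 s=0: VC-HIT | VC [6]
  [8] addr=0x37 blk=6 s=0: VC-HIT | VC [2]
  [9] addr=0x65 blk=12 s=0: MISS | VC [2, 6]
  [10] addr=0x16 blk=2 s=0: VC-HIT | VC [12, 6]
  [11] addr=0x31 blk=6 s=0: VC-HIT | VC [12, 2]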